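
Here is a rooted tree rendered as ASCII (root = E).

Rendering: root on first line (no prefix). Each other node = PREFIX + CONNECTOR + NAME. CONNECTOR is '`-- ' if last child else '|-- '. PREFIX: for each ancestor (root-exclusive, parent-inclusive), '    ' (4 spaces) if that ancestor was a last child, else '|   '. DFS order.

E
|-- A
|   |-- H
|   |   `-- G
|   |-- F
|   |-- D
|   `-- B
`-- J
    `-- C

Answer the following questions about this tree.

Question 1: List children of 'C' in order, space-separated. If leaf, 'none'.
Answer: none

Derivation:
Node C's children (from adjacency): (leaf)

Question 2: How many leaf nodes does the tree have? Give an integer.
Answer: 5

Derivation:
Leaves (nodes with no children): B, C, D, F, G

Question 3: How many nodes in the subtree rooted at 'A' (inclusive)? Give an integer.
Answer: 6

Derivation:
Subtree rooted at A contains: A, B, D, F, G, H
Count = 6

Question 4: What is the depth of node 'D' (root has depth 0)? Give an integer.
Path from root to D: E -> A -> D
Depth = number of edges = 2

Answer: 2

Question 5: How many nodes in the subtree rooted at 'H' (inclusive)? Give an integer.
Subtree rooted at H contains: G, H
Count = 2

Answer: 2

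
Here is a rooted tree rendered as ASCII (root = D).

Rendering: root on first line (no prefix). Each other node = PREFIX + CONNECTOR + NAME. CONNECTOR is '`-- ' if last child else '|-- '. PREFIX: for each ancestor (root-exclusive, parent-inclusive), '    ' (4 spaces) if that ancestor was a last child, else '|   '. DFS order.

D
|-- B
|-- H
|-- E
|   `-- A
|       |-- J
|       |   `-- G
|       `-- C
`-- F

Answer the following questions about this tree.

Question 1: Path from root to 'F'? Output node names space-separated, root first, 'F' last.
Answer: D F

Derivation:
Walk down from root: D -> F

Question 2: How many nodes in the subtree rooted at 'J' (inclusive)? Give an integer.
Subtree rooted at J contains: G, J
Count = 2

Answer: 2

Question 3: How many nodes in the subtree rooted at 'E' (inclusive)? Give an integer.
Subtree rooted at E contains: A, C, E, G, J
Count = 5

Answer: 5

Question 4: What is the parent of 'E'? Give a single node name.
Answer: D

Derivation:
Scan adjacency: E appears as child of D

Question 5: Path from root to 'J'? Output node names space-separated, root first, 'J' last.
Answer: D E A J

Derivation:
Walk down from root: D -> E -> A -> J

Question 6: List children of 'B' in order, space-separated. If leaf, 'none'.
Node B's children (from adjacency): (leaf)

Answer: none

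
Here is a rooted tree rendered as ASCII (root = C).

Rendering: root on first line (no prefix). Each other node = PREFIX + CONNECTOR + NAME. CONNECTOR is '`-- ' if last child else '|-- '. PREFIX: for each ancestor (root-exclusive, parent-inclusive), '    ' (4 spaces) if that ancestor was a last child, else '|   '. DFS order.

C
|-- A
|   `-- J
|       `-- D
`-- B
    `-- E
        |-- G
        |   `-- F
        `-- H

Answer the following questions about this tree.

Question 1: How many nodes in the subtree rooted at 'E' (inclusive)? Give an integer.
Subtree rooted at E contains: E, F, G, H
Count = 4

Answer: 4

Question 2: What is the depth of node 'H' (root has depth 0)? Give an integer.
Path from root to H: C -> B -> E -> H
Depth = number of edges = 3

Answer: 3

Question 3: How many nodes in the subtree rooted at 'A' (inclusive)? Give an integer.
Subtree rooted at A contains: A, D, J
Count = 3

Answer: 3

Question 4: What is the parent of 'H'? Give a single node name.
Scan adjacency: H appears as child of E

Answer: E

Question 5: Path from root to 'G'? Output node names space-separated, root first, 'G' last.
Answer: C B E G

Derivation:
Walk down from root: C -> B -> E -> G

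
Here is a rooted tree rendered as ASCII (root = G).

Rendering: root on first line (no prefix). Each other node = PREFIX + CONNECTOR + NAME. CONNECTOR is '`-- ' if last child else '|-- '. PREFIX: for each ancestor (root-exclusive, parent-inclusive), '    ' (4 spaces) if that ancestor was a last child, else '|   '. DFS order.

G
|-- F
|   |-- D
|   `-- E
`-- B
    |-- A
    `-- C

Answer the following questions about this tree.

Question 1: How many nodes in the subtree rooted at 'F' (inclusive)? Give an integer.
Answer: 3

Derivation:
Subtree rooted at F contains: D, E, F
Count = 3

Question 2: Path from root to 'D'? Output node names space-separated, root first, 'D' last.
Answer: G F D

Derivation:
Walk down from root: G -> F -> D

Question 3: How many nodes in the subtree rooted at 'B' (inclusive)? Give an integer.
Subtree rooted at B contains: A, B, C
Count = 3

Answer: 3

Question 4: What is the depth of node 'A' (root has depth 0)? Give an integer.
Answer: 2

Derivation:
Path from root to A: G -> B -> A
Depth = number of edges = 2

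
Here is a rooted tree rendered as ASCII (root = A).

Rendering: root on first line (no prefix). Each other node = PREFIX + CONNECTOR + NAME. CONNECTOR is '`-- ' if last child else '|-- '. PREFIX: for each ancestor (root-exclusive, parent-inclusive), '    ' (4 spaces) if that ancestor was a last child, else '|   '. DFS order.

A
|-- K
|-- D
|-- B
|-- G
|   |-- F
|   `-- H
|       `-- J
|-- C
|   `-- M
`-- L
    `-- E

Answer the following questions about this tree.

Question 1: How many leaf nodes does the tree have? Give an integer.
Leaves (nodes with no children): B, D, E, F, J, K, M

Answer: 7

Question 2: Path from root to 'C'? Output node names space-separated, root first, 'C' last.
Answer: A C

Derivation:
Walk down from root: A -> C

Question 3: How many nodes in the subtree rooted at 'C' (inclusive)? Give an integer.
Answer: 2

Derivation:
Subtree rooted at C contains: C, M
Count = 2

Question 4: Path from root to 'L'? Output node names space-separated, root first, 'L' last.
Answer: A L

Derivation:
Walk down from root: A -> L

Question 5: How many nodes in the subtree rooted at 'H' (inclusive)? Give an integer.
Subtree rooted at H contains: H, J
Count = 2

Answer: 2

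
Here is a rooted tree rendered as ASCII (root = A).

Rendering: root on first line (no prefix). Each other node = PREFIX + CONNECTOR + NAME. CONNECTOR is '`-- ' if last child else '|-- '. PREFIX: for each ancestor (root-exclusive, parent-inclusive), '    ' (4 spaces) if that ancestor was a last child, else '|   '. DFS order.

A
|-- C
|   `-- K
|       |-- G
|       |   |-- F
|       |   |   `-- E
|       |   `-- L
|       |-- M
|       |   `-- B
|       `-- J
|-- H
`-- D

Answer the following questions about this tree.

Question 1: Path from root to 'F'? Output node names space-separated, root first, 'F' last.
Walk down from root: A -> C -> K -> G -> F

Answer: A C K G F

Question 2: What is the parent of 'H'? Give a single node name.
Answer: A

Derivation:
Scan adjacency: H appears as child of A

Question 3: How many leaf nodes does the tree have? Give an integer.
Answer: 6

Derivation:
Leaves (nodes with no children): B, D, E, H, J, L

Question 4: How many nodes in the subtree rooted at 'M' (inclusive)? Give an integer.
Subtree rooted at M contains: B, M
Count = 2

Answer: 2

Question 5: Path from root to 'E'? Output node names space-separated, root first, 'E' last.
Walk down from root: A -> C -> K -> G -> F -> E

Answer: A C K G F E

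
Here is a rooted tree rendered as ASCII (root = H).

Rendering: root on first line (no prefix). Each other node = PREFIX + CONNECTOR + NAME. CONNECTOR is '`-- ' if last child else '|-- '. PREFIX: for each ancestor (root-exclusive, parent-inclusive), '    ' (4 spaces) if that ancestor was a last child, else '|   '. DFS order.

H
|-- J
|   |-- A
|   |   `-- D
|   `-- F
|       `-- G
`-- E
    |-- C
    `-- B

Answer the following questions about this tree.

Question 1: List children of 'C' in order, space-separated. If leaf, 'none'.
Answer: none

Derivation:
Node C's children (from adjacency): (leaf)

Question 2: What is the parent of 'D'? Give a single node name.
Answer: A

Derivation:
Scan adjacency: D appears as child of A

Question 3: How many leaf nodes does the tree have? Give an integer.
Answer: 4

Derivation:
Leaves (nodes with no children): B, C, D, G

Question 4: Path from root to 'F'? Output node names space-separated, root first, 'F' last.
Answer: H J F

Derivation:
Walk down from root: H -> J -> F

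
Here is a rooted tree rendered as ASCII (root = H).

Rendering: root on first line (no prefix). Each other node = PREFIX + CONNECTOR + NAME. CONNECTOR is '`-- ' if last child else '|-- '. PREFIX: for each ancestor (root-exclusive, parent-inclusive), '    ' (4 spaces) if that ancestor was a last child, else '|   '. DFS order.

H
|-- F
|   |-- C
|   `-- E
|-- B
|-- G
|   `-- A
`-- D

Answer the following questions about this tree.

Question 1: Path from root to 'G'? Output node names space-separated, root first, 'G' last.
Answer: H G

Derivation:
Walk down from root: H -> G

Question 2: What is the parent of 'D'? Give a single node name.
Scan adjacency: D appears as child of H

Answer: H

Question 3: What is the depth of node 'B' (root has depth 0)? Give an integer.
Answer: 1

Derivation:
Path from root to B: H -> B
Depth = number of edges = 1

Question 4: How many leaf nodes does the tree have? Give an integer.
Leaves (nodes with no children): A, B, C, D, E

Answer: 5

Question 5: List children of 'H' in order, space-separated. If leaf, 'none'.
Answer: F B G D

Derivation:
Node H's children (from adjacency): F, B, G, D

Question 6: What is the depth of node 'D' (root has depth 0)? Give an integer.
Answer: 1

Derivation:
Path from root to D: H -> D
Depth = number of edges = 1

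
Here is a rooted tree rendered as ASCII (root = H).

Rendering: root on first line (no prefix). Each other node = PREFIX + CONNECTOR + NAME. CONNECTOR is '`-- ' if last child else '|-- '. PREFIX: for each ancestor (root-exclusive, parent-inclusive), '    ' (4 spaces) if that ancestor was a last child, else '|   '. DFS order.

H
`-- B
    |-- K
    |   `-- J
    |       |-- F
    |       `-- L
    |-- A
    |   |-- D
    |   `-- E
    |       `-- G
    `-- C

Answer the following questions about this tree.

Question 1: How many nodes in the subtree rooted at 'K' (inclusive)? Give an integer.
Answer: 4

Derivation:
Subtree rooted at K contains: F, J, K, L
Count = 4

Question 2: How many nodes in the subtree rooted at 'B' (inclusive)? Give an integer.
Subtree rooted at B contains: A, B, C, D, E, F, G, J, K, L
Count = 10

Answer: 10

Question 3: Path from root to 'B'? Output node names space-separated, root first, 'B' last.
Answer: H B

Derivation:
Walk down from root: H -> B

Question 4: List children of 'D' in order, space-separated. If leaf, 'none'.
Answer: none

Derivation:
Node D's children (from adjacency): (leaf)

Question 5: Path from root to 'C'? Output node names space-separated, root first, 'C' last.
Answer: H B C

Derivation:
Walk down from root: H -> B -> C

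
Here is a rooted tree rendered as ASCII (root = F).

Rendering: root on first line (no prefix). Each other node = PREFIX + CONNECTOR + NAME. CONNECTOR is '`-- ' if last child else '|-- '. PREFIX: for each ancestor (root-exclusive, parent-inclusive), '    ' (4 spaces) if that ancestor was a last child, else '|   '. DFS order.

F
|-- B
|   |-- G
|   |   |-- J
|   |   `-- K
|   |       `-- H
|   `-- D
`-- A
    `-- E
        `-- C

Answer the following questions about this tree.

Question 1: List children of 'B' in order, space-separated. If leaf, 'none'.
Node B's children (from adjacency): G, D

Answer: G D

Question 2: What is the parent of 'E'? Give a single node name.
Scan adjacency: E appears as child of A

Answer: A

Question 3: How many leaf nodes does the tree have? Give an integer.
Leaves (nodes with no children): C, D, H, J

Answer: 4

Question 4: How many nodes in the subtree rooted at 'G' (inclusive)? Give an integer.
Answer: 4

Derivation:
Subtree rooted at G contains: G, H, J, K
Count = 4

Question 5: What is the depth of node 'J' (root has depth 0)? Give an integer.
Path from root to J: F -> B -> G -> J
Depth = number of edges = 3

Answer: 3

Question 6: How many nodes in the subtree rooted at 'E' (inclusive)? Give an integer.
Subtree rooted at E contains: C, E
Count = 2

Answer: 2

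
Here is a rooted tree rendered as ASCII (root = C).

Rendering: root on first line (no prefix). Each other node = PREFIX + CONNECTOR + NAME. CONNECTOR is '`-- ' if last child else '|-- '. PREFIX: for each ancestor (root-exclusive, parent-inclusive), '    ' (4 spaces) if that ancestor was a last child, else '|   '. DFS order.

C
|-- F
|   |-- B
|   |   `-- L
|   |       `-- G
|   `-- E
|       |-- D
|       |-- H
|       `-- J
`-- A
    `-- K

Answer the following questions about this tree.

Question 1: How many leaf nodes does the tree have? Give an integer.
Answer: 5

Derivation:
Leaves (nodes with no children): D, G, H, J, K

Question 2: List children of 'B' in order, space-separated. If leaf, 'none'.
Node B's children (from adjacency): L

Answer: L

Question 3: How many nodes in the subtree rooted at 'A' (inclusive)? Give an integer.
Answer: 2

Derivation:
Subtree rooted at A contains: A, K
Count = 2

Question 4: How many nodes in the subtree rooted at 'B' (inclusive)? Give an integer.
Answer: 3

Derivation:
Subtree rooted at B contains: B, G, L
Count = 3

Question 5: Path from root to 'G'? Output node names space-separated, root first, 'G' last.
Walk down from root: C -> F -> B -> L -> G

Answer: C F B L G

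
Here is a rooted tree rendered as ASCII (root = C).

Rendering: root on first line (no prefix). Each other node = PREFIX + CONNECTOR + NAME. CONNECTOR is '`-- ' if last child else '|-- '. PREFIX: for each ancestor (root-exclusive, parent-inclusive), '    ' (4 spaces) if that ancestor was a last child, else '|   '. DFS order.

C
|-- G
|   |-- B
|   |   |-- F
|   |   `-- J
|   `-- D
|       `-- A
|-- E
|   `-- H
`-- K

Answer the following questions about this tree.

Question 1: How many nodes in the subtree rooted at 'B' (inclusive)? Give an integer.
Answer: 3

Derivation:
Subtree rooted at B contains: B, F, J
Count = 3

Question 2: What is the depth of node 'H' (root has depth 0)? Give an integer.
Answer: 2

Derivation:
Path from root to H: C -> E -> H
Depth = number of edges = 2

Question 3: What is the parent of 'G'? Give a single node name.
Answer: C

Derivation:
Scan adjacency: G appears as child of C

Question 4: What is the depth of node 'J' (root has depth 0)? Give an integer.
Answer: 3

Derivation:
Path from root to J: C -> G -> B -> J
Depth = number of edges = 3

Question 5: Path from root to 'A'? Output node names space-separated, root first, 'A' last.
Walk down from root: C -> G -> D -> A

Answer: C G D A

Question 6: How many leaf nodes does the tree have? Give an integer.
Leaves (nodes with no children): A, F, H, J, K

Answer: 5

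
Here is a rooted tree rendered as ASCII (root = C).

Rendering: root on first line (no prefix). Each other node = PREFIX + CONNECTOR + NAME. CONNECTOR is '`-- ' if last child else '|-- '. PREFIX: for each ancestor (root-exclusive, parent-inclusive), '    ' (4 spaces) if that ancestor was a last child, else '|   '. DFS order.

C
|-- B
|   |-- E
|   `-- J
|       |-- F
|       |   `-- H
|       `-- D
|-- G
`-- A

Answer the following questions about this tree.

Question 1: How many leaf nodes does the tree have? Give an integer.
Answer: 5

Derivation:
Leaves (nodes with no children): A, D, E, G, H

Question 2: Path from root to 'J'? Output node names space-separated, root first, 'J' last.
Walk down from root: C -> B -> J

Answer: C B J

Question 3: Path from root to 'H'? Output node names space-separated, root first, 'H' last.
Walk down from root: C -> B -> J -> F -> H

Answer: C B J F H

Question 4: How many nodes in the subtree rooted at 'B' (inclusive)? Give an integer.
Subtree rooted at B contains: B, D, E, F, H, J
Count = 6

Answer: 6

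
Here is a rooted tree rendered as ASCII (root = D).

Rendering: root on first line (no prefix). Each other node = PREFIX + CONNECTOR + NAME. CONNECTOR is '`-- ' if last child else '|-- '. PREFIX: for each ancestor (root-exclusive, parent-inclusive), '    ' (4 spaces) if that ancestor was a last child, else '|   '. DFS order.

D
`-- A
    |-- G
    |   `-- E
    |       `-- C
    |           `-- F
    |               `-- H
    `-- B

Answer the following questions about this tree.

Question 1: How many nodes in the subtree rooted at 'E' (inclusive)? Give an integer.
Answer: 4

Derivation:
Subtree rooted at E contains: C, E, F, H
Count = 4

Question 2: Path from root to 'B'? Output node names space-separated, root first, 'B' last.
Walk down from root: D -> A -> B

Answer: D A B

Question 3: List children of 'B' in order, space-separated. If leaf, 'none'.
Answer: none

Derivation:
Node B's children (from adjacency): (leaf)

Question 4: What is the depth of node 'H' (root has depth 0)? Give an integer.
Path from root to H: D -> A -> G -> E -> C -> F -> H
Depth = number of edges = 6

Answer: 6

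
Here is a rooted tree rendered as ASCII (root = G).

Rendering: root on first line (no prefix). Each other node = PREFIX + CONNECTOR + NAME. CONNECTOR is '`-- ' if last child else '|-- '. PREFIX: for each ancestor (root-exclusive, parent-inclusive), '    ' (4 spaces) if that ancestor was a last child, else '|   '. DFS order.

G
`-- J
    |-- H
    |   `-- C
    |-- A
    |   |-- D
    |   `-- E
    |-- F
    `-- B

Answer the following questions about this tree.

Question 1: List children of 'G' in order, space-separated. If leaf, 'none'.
Node G's children (from adjacency): J

Answer: J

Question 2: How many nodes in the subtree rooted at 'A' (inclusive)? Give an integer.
Answer: 3

Derivation:
Subtree rooted at A contains: A, D, E
Count = 3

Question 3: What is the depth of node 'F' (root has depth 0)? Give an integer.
Path from root to F: G -> J -> F
Depth = number of edges = 2

Answer: 2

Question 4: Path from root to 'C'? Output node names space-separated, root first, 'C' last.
Answer: G J H C

Derivation:
Walk down from root: G -> J -> H -> C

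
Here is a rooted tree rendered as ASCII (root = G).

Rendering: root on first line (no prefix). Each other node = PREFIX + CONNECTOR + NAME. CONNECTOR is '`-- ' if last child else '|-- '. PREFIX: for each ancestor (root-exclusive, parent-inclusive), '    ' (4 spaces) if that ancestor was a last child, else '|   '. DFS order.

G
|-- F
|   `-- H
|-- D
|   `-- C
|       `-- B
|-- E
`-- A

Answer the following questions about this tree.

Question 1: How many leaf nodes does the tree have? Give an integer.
Leaves (nodes with no children): A, B, E, H

Answer: 4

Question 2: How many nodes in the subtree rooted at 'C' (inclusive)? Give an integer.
Subtree rooted at C contains: B, C
Count = 2

Answer: 2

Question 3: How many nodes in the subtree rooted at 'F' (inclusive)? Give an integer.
Subtree rooted at F contains: F, H
Count = 2

Answer: 2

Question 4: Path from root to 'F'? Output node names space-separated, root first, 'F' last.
Answer: G F

Derivation:
Walk down from root: G -> F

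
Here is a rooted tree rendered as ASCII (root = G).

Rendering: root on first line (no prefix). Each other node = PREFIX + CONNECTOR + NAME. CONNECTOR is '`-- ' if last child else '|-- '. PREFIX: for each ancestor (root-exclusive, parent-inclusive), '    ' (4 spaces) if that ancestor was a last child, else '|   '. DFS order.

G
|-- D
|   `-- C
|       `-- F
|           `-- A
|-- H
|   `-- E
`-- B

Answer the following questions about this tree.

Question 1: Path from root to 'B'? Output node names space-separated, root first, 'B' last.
Answer: G B

Derivation:
Walk down from root: G -> B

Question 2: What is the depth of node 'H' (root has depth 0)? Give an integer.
Answer: 1

Derivation:
Path from root to H: G -> H
Depth = number of edges = 1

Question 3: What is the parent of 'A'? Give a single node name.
Answer: F

Derivation:
Scan adjacency: A appears as child of F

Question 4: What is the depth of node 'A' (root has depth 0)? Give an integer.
Answer: 4

Derivation:
Path from root to A: G -> D -> C -> F -> A
Depth = number of edges = 4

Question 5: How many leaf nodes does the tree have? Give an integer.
Answer: 3

Derivation:
Leaves (nodes with no children): A, B, E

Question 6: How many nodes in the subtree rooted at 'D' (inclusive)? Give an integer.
Answer: 4

Derivation:
Subtree rooted at D contains: A, C, D, F
Count = 4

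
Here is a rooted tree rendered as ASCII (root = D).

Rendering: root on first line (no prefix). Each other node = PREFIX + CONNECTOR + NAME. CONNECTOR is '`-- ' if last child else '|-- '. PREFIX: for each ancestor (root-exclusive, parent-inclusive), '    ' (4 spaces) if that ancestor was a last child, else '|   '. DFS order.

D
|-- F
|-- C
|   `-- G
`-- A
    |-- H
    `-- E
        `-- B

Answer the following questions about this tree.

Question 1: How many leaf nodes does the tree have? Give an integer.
Leaves (nodes with no children): B, F, G, H

Answer: 4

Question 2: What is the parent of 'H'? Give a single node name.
Answer: A

Derivation:
Scan adjacency: H appears as child of A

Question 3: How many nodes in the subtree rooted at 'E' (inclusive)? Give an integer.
Answer: 2

Derivation:
Subtree rooted at E contains: B, E
Count = 2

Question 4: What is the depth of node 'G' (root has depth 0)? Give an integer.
Path from root to G: D -> C -> G
Depth = number of edges = 2

Answer: 2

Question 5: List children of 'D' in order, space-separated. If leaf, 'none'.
Node D's children (from adjacency): F, C, A

Answer: F C A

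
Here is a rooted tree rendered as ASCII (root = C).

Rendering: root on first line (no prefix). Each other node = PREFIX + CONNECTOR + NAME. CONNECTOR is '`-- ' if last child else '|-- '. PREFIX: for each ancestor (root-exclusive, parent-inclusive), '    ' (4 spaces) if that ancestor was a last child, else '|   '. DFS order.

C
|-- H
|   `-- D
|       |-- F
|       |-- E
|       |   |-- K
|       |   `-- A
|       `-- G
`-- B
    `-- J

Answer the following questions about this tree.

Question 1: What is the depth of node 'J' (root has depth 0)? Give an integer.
Answer: 2

Derivation:
Path from root to J: C -> B -> J
Depth = number of edges = 2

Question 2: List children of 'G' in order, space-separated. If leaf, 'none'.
Node G's children (from adjacency): (leaf)

Answer: none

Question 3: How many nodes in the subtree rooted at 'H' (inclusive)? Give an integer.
Subtree rooted at H contains: A, D, E, F, G, H, K
Count = 7

Answer: 7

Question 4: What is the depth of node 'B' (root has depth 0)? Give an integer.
Path from root to B: C -> B
Depth = number of edges = 1

Answer: 1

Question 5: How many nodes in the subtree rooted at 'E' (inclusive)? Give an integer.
Subtree rooted at E contains: A, E, K
Count = 3

Answer: 3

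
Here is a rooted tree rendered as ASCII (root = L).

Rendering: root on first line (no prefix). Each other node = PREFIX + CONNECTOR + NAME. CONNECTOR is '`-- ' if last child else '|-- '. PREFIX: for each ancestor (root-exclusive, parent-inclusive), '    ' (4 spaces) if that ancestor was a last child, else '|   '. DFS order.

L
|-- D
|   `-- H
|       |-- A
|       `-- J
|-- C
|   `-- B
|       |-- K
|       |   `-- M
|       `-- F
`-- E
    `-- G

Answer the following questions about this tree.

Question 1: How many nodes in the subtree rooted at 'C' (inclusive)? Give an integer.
Subtree rooted at C contains: B, C, F, K, M
Count = 5

Answer: 5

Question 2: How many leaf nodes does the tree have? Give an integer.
Answer: 5

Derivation:
Leaves (nodes with no children): A, F, G, J, M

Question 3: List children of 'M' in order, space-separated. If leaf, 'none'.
Answer: none

Derivation:
Node M's children (from adjacency): (leaf)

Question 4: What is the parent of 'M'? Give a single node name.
Answer: K

Derivation:
Scan adjacency: M appears as child of K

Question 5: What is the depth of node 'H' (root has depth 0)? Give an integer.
Answer: 2

Derivation:
Path from root to H: L -> D -> H
Depth = number of edges = 2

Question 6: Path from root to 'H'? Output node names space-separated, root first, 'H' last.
Walk down from root: L -> D -> H

Answer: L D H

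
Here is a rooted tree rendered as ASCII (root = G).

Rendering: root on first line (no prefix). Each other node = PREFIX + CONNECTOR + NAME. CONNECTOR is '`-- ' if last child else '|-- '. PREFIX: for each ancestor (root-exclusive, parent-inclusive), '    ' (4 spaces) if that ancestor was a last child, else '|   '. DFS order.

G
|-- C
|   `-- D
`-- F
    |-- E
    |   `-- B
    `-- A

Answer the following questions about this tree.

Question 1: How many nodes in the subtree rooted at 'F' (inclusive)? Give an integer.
Answer: 4

Derivation:
Subtree rooted at F contains: A, B, E, F
Count = 4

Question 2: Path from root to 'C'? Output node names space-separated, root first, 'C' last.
Answer: G C

Derivation:
Walk down from root: G -> C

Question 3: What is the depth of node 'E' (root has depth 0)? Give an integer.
Path from root to E: G -> F -> E
Depth = number of edges = 2

Answer: 2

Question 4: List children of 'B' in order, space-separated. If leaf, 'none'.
Answer: none

Derivation:
Node B's children (from adjacency): (leaf)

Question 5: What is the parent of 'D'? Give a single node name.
Scan adjacency: D appears as child of C

Answer: C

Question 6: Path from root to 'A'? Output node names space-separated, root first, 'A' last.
Walk down from root: G -> F -> A

Answer: G F A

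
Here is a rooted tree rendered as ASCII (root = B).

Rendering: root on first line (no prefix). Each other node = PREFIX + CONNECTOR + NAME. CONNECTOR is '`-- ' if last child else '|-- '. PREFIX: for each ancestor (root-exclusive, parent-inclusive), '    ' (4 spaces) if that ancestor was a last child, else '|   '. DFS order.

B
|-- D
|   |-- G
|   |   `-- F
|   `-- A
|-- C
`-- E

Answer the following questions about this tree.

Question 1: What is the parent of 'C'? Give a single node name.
Answer: B

Derivation:
Scan adjacency: C appears as child of B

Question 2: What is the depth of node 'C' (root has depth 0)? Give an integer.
Path from root to C: B -> C
Depth = number of edges = 1

Answer: 1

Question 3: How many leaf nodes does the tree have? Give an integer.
Answer: 4

Derivation:
Leaves (nodes with no children): A, C, E, F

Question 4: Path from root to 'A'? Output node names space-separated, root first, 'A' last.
Answer: B D A

Derivation:
Walk down from root: B -> D -> A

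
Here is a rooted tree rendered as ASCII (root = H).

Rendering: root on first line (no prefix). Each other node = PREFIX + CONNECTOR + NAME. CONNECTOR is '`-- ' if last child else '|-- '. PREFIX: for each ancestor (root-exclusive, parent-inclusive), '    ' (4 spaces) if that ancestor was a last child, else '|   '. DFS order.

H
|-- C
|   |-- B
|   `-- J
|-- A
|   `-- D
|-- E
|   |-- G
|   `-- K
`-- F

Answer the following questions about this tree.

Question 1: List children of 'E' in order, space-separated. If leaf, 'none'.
Answer: G K

Derivation:
Node E's children (from adjacency): G, K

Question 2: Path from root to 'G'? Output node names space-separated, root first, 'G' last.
Walk down from root: H -> E -> G

Answer: H E G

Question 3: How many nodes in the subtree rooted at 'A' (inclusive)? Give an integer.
Answer: 2

Derivation:
Subtree rooted at A contains: A, D
Count = 2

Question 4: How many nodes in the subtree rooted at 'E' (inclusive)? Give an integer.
Subtree rooted at E contains: E, G, K
Count = 3

Answer: 3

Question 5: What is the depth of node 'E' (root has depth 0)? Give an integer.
Path from root to E: H -> E
Depth = number of edges = 1

Answer: 1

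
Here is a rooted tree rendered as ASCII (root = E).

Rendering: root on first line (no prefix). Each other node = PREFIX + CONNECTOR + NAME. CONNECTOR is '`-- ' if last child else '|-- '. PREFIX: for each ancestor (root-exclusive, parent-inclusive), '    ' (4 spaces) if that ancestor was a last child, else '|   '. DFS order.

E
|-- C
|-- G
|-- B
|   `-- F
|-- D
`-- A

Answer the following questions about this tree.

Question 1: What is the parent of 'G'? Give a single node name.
Answer: E

Derivation:
Scan adjacency: G appears as child of E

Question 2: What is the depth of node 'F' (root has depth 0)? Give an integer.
Path from root to F: E -> B -> F
Depth = number of edges = 2

Answer: 2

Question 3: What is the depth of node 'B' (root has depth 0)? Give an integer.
Path from root to B: E -> B
Depth = number of edges = 1

Answer: 1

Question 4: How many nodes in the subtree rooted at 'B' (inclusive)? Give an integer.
Answer: 2

Derivation:
Subtree rooted at B contains: B, F
Count = 2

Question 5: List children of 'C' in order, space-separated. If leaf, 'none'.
Node C's children (from adjacency): (leaf)

Answer: none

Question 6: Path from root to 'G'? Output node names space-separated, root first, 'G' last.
Walk down from root: E -> G

Answer: E G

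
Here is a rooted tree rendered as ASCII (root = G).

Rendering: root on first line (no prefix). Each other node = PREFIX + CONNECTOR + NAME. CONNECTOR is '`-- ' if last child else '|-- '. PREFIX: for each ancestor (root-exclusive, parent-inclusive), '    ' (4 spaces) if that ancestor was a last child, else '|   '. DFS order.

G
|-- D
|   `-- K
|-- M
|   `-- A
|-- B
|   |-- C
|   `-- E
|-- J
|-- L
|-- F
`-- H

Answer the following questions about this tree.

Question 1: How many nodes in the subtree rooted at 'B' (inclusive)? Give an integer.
Subtree rooted at B contains: B, C, E
Count = 3

Answer: 3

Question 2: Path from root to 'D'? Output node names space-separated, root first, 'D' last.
Walk down from root: G -> D

Answer: G D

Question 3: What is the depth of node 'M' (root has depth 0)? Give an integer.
Path from root to M: G -> M
Depth = number of edges = 1

Answer: 1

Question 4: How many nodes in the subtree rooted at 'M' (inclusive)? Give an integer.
Answer: 2

Derivation:
Subtree rooted at M contains: A, M
Count = 2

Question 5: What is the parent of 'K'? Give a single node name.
Scan adjacency: K appears as child of D

Answer: D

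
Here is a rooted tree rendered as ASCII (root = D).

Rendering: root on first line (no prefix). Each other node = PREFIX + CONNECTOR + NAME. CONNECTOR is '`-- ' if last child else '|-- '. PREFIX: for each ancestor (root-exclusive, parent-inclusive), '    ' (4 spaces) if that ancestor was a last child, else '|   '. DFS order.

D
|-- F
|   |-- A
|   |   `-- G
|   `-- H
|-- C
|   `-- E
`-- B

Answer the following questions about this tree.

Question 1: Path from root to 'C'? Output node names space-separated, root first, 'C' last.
Answer: D C

Derivation:
Walk down from root: D -> C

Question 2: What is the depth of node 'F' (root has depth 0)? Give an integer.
Answer: 1

Derivation:
Path from root to F: D -> F
Depth = number of edges = 1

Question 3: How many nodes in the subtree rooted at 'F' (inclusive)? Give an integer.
Subtree rooted at F contains: A, F, G, H
Count = 4

Answer: 4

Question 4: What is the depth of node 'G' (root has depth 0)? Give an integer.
Path from root to G: D -> F -> A -> G
Depth = number of edges = 3

Answer: 3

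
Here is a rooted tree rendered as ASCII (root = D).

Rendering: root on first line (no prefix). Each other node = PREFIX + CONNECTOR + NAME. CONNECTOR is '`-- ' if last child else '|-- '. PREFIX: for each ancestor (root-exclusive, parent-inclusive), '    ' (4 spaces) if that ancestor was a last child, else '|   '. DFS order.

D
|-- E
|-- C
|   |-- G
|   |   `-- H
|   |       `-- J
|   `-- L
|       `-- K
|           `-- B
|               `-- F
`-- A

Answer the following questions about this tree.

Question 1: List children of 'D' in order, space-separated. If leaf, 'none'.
Answer: E C A

Derivation:
Node D's children (from adjacency): E, C, A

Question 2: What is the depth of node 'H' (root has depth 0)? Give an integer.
Path from root to H: D -> C -> G -> H
Depth = number of edges = 3

Answer: 3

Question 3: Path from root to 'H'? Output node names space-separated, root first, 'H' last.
Answer: D C G H

Derivation:
Walk down from root: D -> C -> G -> H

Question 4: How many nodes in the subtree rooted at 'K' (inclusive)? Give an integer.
Subtree rooted at K contains: B, F, K
Count = 3

Answer: 3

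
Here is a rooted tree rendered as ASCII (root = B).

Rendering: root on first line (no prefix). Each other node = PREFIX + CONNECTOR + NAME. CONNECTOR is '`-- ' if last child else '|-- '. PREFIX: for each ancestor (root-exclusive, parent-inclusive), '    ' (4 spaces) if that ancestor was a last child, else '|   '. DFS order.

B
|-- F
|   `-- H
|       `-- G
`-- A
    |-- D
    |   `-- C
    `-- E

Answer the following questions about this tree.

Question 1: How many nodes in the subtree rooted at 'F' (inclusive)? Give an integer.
Subtree rooted at F contains: F, G, H
Count = 3

Answer: 3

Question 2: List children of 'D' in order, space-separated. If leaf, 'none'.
Node D's children (from adjacency): C

Answer: C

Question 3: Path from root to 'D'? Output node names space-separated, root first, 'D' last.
Answer: B A D

Derivation:
Walk down from root: B -> A -> D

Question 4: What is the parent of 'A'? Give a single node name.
Answer: B

Derivation:
Scan adjacency: A appears as child of B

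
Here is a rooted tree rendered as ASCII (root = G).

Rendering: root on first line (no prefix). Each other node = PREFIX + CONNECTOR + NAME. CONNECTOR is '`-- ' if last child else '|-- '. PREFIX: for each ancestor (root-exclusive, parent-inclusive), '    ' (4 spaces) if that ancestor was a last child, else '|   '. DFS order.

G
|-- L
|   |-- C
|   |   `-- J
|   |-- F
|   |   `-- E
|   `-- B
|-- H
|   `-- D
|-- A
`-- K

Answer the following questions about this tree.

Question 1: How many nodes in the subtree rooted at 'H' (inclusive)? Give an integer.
Answer: 2

Derivation:
Subtree rooted at H contains: D, H
Count = 2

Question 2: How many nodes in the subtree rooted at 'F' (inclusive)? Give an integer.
Answer: 2

Derivation:
Subtree rooted at F contains: E, F
Count = 2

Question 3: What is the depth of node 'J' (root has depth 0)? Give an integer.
Answer: 3

Derivation:
Path from root to J: G -> L -> C -> J
Depth = number of edges = 3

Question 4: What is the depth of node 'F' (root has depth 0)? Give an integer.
Path from root to F: G -> L -> F
Depth = number of edges = 2

Answer: 2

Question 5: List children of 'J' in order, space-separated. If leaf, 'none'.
Answer: none

Derivation:
Node J's children (from adjacency): (leaf)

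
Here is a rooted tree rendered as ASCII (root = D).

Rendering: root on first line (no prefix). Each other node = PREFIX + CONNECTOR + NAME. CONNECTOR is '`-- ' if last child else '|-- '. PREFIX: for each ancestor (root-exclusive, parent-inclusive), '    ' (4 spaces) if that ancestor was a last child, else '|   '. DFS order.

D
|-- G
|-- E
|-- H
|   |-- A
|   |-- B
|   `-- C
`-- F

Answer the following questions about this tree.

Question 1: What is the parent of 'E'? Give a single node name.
Scan adjacency: E appears as child of D

Answer: D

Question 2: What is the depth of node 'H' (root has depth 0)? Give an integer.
Path from root to H: D -> H
Depth = number of edges = 1

Answer: 1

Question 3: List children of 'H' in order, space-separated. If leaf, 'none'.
Node H's children (from adjacency): A, B, C

Answer: A B C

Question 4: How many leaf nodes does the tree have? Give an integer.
Answer: 6

Derivation:
Leaves (nodes with no children): A, B, C, E, F, G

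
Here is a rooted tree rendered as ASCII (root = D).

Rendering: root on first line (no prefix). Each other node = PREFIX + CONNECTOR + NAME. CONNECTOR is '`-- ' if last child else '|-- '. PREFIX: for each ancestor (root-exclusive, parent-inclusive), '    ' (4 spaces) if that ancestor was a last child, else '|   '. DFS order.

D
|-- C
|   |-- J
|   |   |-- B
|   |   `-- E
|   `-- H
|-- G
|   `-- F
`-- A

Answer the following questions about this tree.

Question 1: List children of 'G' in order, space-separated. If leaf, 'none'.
Node G's children (from adjacency): F

Answer: F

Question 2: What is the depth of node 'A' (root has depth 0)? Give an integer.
Answer: 1

Derivation:
Path from root to A: D -> A
Depth = number of edges = 1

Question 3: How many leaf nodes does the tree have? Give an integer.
Answer: 5

Derivation:
Leaves (nodes with no children): A, B, E, F, H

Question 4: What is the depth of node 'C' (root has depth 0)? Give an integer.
Answer: 1

Derivation:
Path from root to C: D -> C
Depth = number of edges = 1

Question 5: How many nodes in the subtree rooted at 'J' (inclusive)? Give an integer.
Subtree rooted at J contains: B, E, J
Count = 3

Answer: 3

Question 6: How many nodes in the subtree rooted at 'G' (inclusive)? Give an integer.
Subtree rooted at G contains: F, G
Count = 2

Answer: 2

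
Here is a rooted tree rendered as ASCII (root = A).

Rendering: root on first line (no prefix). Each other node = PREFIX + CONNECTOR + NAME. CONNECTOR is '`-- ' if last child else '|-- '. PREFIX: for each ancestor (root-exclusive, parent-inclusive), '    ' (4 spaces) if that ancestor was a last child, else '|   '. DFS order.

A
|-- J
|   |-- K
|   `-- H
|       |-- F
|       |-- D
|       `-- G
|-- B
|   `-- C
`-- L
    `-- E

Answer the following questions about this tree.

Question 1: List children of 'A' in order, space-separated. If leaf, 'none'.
Node A's children (from adjacency): J, B, L

Answer: J B L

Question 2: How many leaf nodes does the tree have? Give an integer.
Leaves (nodes with no children): C, D, E, F, G, K

Answer: 6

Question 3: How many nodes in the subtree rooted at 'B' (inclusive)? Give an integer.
Subtree rooted at B contains: B, C
Count = 2

Answer: 2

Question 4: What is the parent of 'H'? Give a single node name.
Answer: J

Derivation:
Scan adjacency: H appears as child of J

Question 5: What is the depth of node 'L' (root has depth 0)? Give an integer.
Path from root to L: A -> L
Depth = number of edges = 1

Answer: 1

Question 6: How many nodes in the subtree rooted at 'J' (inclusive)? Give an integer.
Answer: 6

Derivation:
Subtree rooted at J contains: D, F, G, H, J, K
Count = 6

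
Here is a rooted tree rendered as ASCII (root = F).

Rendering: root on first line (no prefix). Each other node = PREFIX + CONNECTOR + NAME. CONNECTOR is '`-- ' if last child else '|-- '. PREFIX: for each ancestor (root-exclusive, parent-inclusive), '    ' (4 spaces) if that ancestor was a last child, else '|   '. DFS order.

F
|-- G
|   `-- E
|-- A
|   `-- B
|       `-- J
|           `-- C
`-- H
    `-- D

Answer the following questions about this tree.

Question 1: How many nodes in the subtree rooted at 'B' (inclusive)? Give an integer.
Answer: 3

Derivation:
Subtree rooted at B contains: B, C, J
Count = 3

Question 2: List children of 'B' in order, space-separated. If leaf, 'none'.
Node B's children (from adjacency): J

Answer: J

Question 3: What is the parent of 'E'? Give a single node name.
Answer: G

Derivation:
Scan adjacency: E appears as child of G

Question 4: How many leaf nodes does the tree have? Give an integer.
Answer: 3

Derivation:
Leaves (nodes with no children): C, D, E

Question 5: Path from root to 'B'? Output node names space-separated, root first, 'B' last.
Walk down from root: F -> A -> B

Answer: F A B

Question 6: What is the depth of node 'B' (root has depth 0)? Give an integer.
Path from root to B: F -> A -> B
Depth = number of edges = 2

Answer: 2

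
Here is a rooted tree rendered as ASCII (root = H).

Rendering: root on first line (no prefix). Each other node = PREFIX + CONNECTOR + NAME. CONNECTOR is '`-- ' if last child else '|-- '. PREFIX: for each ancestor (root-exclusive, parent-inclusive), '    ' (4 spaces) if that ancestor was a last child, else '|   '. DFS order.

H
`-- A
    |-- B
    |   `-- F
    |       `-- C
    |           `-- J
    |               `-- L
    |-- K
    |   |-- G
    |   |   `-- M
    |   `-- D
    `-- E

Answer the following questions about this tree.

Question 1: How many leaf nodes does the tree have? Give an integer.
Answer: 4

Derivation:
Leaves (nodes with no children): D, E, L, M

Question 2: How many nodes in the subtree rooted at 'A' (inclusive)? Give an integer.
Subtree rooted at A contains: A, B, C, D, E, F, G, J, K, L, M
Count = 11

Answer: 11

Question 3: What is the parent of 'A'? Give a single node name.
Answer: H

Derivation:
Scan adjacency: A appears as child of H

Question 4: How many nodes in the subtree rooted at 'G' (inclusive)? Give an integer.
Answer: 2

Derivation:
Subtree rooted at G contains: G, M
Count = 2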